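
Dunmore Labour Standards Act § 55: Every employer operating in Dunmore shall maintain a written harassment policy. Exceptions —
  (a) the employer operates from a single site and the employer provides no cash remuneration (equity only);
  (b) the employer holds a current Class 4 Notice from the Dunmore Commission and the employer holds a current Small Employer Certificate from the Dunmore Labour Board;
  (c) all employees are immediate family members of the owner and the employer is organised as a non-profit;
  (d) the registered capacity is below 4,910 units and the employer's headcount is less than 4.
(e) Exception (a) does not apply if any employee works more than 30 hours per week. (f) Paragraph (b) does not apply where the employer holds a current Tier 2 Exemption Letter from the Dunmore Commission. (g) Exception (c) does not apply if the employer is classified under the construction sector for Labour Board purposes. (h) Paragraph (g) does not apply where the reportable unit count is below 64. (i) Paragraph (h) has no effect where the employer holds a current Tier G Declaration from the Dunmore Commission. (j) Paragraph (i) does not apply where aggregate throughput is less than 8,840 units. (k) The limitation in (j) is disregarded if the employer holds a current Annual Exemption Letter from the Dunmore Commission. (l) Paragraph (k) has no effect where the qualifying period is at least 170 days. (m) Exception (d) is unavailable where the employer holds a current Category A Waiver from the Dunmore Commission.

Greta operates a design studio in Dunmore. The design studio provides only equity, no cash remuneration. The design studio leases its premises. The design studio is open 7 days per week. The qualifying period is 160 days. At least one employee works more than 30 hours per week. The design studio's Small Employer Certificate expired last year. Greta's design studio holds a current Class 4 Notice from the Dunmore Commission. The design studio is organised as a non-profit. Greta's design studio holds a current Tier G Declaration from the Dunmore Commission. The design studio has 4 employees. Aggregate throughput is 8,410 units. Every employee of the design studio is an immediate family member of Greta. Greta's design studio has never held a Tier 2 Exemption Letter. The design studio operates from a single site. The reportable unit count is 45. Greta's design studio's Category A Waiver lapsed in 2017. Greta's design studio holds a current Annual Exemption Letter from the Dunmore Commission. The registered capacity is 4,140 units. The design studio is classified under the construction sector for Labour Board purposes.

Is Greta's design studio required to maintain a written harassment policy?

Exception (a): the employer operates from a single site; remuneration is equity-only — every condition holds. However, paragraph (e) must be considered: (e) operates against (a): at least one employee exceeds 30 hours/week. So (a) is unavailable.
Exception (b) does not apply: the Small Employer Certificate has expired.
Exception (c) is satisfied on its face — every employee is an immediate family member; the employer is a non-profit. But: (g) operates against (c): the design studio is classified under the construction sector. (h) would limit (g) — the reportable unit count is 45, below the 64 limit — but (i) sets (h) aside: (i) operates against (h): a current Tier G Declaration is held. (j) would limit (i) — aggregate throughput is 8,410 units, less than the 8,840 units limit — but (k) sets (j) aside: (k) is triggered — a current Annual Exemption Letter is held. (l), which would lift (k), is inapplicable — the qualifying period is 160 days, short of 170 days. (c) is therefore removed.
Exception (d) does not apply: the employer's headcount is 4, not less than 4.
No exception applies. The general rule governs.

Yes — Greta's design studio must maintain a written harassment policy.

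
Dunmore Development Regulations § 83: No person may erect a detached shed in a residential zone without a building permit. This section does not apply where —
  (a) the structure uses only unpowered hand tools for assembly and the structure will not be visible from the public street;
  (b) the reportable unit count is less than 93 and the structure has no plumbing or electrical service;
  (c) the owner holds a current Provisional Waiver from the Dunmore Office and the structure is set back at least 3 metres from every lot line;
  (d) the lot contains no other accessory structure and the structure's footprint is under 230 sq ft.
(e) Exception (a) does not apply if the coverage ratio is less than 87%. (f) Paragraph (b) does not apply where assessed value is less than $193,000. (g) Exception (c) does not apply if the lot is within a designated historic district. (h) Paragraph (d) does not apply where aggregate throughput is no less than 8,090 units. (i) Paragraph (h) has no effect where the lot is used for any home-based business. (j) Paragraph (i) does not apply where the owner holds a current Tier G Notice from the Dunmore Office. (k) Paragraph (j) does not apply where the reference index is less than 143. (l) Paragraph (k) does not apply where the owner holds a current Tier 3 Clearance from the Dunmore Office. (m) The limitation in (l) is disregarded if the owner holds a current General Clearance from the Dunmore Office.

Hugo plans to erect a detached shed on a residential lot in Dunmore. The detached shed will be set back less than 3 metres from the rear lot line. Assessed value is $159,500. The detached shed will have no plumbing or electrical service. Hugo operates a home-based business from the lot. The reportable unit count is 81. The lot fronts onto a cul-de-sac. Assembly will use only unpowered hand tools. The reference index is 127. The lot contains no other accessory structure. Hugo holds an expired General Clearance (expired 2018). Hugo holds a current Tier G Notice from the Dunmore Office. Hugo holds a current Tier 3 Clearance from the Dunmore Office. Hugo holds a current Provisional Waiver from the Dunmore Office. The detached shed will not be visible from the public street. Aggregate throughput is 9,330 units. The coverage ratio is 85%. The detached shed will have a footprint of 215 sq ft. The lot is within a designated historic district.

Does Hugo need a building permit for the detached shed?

Exception (a): assembly uses only hand tools; the structure will not be visible from the street — every condition holds. However, paragraph (e) must be considered: (e) operates against (a): the coverage ratio is 85%, less than the 87% limit. Exception (a) does not apply.
Exception (b): the reportable unit count is 81, less than the 93 limit; there is no plumbing or electrical service — every condition holds. But: (f) operates against (b): assessed value is $159,500, less than the $193,000 limit. So (b) is unavailable.
Exception (c) fails — the rear setback is under 3 m.
Exception (d)'s conditions are all satisfied: the lot has no other accessory structure; the structure's footprint is 215 sq ft, under the 230 sq ft limit. But: (h) operates against (d): aggregate throughput is 9,330 units, meeting the 8,090 units threshold. (i) is triggered (a home-based business operates on the lot), but is overridden by (j): (j) is triggered — a current Tier G Notice is held. (k) would limit (j) — the reference index is 127, less than the 143 limit — but (l) sets (k) aside: (l) operates against (k): a current Tier 3 Clearance is held. (m), which would lift (l), is not triggered — the General Clearance is not current. (d) is therefore removed.
No exception is made out. Hugo falls within the general rule.

Yes — Hugo must obtain a building permit.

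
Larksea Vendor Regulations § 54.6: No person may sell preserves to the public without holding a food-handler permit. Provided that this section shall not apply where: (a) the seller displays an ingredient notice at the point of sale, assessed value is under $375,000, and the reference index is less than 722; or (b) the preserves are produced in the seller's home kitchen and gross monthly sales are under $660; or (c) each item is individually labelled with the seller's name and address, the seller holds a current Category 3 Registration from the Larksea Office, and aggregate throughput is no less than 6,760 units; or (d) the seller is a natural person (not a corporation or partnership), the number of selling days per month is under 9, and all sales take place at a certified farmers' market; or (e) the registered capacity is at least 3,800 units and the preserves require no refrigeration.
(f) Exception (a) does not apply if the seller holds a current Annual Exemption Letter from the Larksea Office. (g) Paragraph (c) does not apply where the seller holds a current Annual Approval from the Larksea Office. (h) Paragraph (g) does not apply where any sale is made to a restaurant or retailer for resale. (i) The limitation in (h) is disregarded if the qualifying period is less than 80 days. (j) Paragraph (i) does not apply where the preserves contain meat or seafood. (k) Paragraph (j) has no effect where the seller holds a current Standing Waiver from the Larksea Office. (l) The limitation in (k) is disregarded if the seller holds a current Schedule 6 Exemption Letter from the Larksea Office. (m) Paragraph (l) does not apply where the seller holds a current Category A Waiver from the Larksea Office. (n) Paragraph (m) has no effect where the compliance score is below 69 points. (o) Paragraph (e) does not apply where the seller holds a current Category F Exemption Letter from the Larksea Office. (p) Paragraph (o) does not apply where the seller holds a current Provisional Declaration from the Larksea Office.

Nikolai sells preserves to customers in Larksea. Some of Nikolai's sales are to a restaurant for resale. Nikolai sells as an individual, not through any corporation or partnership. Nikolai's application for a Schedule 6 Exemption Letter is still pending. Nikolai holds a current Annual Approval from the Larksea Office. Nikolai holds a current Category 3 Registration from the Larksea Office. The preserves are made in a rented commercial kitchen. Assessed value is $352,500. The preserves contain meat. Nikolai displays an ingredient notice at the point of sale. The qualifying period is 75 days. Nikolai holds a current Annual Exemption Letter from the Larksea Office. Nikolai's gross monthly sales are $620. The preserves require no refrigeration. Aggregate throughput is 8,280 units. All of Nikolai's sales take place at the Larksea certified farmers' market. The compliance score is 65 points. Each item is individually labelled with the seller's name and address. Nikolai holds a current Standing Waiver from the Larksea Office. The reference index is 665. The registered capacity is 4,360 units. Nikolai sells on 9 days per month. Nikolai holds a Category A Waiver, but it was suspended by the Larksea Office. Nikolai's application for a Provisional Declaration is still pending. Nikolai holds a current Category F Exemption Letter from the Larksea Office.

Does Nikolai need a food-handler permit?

Exception (a)'s conditions are all satisfied: an ingredient notice is displayed; assessed value is $352,500, under the $375,000 limit; the reference index is 665, less than the 722 limit. Turning to paragraph (f): (f) is triggered — a current Annual Exemption Letter is held. So (a) is unavailable.
Exception (b) fails — the preserves are made in a commercial kitchen, not a home kitchen.
All of (c)'s requirements are met (items are individually labelled; a current Category 3 Registration is held; aggregate throughput is 8,280 units, meeting the 6,760 units threshold). However, paragraphs (g)–(n) must be considered: (g) operates against (c): a current Annual Approval is held. (h) would limit (g) — some sales are to a restaurant for resale — but (i) sets (h) aside: (i) operates against (h): the qualifying period is 75 days, less than the 80 days limit. (j) would limit (i) — the preserves contain meat — but (k) sets (j) aside: (k) operates against (j): a current Standing Waiver is held. (l) is not engaged (the Schedule 6 Exemption Letter is not current), so (k) stands. Exception (c) does not apply.
Exception (d) does not apply: the number of selling days per month is 9, not under 9.
Exception (e) is satisfied on its face — the registered capacity is 4,360 units, meeting the 3,800 units threshold; the preserves are shelf-stable. But: (o) operates against (e): a current Category F Exemption Letter is held. (p) does not operate here (the Provisional Declaration is not current), so (o) stands. So (e) is unavailable.
No exception applies. The general rule governs.

Yes — Nikolai must hold a food-handler permit.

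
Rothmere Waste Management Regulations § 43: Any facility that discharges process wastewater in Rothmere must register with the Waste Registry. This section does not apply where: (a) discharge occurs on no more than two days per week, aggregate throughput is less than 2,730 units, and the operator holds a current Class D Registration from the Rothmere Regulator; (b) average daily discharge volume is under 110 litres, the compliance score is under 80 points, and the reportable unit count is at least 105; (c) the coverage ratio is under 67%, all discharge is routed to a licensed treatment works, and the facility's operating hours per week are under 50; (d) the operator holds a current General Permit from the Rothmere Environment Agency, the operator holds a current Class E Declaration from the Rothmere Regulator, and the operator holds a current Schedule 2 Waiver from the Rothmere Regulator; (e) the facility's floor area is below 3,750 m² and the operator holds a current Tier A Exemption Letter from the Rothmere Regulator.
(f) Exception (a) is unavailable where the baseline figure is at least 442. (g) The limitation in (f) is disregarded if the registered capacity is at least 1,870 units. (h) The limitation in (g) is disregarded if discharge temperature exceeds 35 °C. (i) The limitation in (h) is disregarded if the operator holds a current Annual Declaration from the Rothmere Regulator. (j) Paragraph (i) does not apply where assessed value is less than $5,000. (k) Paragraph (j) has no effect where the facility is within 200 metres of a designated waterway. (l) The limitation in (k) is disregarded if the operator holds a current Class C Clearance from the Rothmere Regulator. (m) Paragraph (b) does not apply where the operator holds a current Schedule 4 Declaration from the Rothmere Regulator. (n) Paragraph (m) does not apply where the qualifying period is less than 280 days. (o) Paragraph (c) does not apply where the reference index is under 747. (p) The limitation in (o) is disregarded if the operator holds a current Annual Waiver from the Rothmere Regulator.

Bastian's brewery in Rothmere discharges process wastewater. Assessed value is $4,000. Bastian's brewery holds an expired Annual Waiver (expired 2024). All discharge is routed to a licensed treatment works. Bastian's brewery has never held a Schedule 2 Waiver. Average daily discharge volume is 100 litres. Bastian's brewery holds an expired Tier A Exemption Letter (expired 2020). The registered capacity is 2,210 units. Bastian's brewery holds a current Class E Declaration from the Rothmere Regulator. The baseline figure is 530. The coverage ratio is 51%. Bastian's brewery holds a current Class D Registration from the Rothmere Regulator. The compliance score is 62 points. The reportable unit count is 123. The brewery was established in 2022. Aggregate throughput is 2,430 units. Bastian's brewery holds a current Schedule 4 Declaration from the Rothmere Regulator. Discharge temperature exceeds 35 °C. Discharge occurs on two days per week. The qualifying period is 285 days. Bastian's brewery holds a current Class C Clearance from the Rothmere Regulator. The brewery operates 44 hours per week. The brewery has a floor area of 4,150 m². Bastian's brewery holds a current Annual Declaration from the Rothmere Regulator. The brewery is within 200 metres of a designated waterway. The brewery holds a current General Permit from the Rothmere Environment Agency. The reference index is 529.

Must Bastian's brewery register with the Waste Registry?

Exception (a)'s conditions are all satisfied: discharge occurs on no more than two days per week; aggregate throughput is 2,430 units, less than the 2,730 units limit; a current Class D Registration is held. But: (f) operates against (a): the baseline figure is 530, meeting the 442 threshold. (g) would limit (f) — the registered capacity is 2,210 units, meeting the 1,870 units threshold — but (h) sets (g) aside: (h) is engaged — discharge temperature exceeds 35 °C. (i) applies (a current Annual Declaration is held), but is displaced by (j): (j) is engaged — assessed value is $4,000, less than the $5,000 limit. (k) applies (the brewery is within 200 m of a designated waterway), but is displaced by (l): (l) applies — a current Class C Clearance is held. So (a) is unavailable.
Exception (b): average daily discharge volume is 100 litres, under the 110 litres limit; the compliance score is 62 points, under the 80 points limit; the reportable unit count is 123, meeting the 105 threshold — every condition holds. But: (m) applies — a current Schedule 4 Declaration is held. (n) is inapplicable (the qualifying period is 285 days, not less than 280 days), so (m) stands. So (b) is unavailable.
All of (c)'s requirements are met (the coverage ratio is 51%, under the 67% limit; discharge is routed to a licensed treatment works; the facility's operating hours per week are 44, under the 50 limit). But applying paragraphs (o)–(p): (o) is triggered — the reference index is 529, under the 747 limit. (p) is not triggered (there is no Annual Waiver in force), so (o) stands. (c) is therefore removed.
Exception (d) requires that the operator holds a current Schedule 2 Waiver from the Rothmere Regulator; but the Schedule 2 Waiver is not current, so (d) is unavailable.
Exception (e) fails — the facility's floor area is 4,150 m², not below 3,750 m².
Every exception is unavailable, so the rule governs.

Yes — Bastian's brewery must register with the Waste Registry.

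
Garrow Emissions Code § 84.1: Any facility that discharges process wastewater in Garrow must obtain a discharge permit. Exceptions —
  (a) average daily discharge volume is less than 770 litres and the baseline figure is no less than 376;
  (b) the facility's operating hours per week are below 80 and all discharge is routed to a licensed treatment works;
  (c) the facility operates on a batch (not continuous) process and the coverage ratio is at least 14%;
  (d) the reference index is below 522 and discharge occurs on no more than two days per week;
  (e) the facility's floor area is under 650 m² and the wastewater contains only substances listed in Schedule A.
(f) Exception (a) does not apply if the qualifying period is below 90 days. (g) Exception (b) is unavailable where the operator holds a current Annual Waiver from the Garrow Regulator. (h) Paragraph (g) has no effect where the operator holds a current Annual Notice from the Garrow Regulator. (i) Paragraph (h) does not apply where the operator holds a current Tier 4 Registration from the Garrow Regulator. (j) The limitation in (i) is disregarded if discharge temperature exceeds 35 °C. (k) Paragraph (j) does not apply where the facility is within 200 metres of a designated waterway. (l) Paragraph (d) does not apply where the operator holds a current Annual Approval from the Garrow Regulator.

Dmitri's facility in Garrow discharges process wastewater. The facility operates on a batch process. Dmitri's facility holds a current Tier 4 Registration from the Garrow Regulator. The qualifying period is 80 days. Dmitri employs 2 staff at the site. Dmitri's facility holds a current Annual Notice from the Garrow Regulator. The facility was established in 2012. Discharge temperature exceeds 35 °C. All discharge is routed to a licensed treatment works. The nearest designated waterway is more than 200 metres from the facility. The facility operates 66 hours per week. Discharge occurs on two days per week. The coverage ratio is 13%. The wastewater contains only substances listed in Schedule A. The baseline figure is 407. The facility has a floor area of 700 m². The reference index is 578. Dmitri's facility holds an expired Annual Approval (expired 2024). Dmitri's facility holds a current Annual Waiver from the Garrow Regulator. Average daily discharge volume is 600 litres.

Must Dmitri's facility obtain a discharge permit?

No — exception (b) applies; Dmitri's facility is not required to obtain a discharge permit.

Exception (a) is satisfied on its face — average daily discharge volume is 600 litres, less than the 770 litres limit; the baseline figure is 407, meeting the 376 threshold. But applying paragraph (f): (f) applies — the qualifying period is 80 days, below the 90 days limit. So (a) is unavailable.
Exception (b)'s conditions are all satisfied: the facility's operating hours per week are 66, below the 80 limit; discharge is routed to a licensed treatment works. Applying paragraphs (g)–(k): (g) would limit (b) — a current Annual Waiver is held — but (h) sets (g) aside: (h) operates against (g): a current Annual Notice is held. (i) would limit (h) — a current Tier 4 Registration is held — but (j) sets (i) aside: (j) is triggered — discharge temperature exceeds 35 °C. (k) is inapplicable (the facility is more than 200 m from any designated waterway), so (j) stands. So (b) applies.
Exception (c) fails — the coverage ratio is 13%, short of 14%.
Exception (d) does not apply: the reference index is 578, not below 522.
Exception (e) fails — the facility's floor area is 700 m², not under 650 m².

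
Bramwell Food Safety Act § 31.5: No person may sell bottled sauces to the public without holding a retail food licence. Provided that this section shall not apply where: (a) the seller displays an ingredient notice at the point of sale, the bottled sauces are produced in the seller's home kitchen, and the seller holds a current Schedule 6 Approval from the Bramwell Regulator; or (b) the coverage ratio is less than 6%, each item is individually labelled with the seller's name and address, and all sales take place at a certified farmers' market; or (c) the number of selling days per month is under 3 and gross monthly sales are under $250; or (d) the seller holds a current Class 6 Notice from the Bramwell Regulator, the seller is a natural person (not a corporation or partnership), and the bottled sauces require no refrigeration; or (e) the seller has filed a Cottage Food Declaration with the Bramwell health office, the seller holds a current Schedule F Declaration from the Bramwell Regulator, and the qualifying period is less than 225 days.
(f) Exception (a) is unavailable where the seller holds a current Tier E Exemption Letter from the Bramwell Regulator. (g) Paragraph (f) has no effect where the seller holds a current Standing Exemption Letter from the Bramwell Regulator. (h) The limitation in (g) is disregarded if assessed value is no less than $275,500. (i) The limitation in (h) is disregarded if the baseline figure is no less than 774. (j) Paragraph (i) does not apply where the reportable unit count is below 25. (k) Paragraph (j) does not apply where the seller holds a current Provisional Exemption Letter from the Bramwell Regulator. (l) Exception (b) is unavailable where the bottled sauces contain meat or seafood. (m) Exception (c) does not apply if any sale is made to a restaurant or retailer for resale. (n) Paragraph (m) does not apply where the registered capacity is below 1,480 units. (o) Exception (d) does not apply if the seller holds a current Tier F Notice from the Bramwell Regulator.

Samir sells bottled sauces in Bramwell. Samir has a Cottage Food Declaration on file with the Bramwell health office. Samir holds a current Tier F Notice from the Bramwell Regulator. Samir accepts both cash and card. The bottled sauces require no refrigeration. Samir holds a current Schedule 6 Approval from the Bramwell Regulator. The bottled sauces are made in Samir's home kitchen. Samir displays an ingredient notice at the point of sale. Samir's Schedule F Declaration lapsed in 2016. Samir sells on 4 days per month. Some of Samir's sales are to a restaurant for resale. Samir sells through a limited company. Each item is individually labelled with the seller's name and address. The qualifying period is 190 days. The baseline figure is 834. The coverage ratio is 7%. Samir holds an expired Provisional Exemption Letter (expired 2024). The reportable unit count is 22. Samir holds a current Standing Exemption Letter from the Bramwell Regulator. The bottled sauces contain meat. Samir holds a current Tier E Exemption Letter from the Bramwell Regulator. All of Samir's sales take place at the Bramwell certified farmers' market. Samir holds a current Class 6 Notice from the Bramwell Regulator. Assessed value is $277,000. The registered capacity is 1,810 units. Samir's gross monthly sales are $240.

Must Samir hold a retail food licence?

Yes — Samir must hold a retail food licence.

Exception (a): an ingredient notice is displayed; the bottled sauces are home-kitchen produced; a current Schedule 6 Approval is held — every condition holds. But applying paragraphs (f)–(k): (f) operates against (a): a current Tier E Exemption Letter is held. (g) applies (a current Standing Exemption Letter is held), but is itself disapplied by (h): (h) operates against (g): assessed value is $277,000, meeting the $275,500 threshold. (i) would limit (h) — the baseline figure is 834, meeting the 774 threshold — but (j) sets (i) aside: (j) operates against (i): the reportable unit count is 22, below the 25 limit. (k), which would lift (j), is not engaged — there is no Provisional Exemption Letter in force. Exception (a) does not apply.
Exception (b) fails — the coverage ratio is 7%, not less than 6%.
Exception (c) fails — the number of selling days per month is 4, not under 3.
Exception (d) requires that the seller is a natural person (not a corporation or partnership); but the seller operates through a limited company, so (d) is unavailable.
Exception (e) does not apply: there is no Schedule F Declaration in force.
None of the exceptions is available; § 31.5 applies in full.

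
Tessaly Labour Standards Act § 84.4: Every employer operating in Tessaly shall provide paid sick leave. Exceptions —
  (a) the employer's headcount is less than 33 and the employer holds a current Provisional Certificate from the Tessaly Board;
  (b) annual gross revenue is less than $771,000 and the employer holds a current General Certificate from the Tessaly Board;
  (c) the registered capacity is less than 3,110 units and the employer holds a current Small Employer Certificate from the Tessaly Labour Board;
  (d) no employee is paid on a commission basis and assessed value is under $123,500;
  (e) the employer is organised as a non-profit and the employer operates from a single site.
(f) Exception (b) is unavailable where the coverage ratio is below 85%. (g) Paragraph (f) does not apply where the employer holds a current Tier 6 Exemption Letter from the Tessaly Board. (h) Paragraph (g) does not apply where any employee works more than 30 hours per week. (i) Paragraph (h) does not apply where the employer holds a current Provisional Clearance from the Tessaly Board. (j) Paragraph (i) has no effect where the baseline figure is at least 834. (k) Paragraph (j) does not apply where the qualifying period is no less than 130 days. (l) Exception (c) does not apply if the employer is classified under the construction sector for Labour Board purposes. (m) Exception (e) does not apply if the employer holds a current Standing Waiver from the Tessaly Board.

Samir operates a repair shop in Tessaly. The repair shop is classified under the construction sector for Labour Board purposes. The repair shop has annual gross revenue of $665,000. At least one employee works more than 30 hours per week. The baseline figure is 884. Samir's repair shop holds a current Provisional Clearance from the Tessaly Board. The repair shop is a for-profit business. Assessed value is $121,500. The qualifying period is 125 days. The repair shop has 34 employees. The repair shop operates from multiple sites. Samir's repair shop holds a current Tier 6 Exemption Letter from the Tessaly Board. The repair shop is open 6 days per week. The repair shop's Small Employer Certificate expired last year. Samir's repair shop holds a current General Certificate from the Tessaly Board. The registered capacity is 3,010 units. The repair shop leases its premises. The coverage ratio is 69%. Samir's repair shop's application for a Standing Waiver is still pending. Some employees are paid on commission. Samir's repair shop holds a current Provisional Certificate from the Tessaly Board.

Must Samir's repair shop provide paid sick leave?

Exception (a) requires that the employer's headcount is less than 33; but the employer's headcount is 34, not less than 33, so (a) is unavailable.
Exception (b)'s conditions are all satisfied: annual gross revenue is $665,000, less than the $771,000 limit; a current General Certificate is held. Turning to paragraphs (f)–(k): (f) operates against (b): the coverage ratio is 69%, below the 85% limit. (g) would limit (f) — a current Tier 6 Exemption Letter is held — but (h) sets (g) aside: (h) operates against (g): at least one employee exceeds 30 hours/week. (i) is engaged (a current Provisional Clearance is held), but is displaced by (j): (j) applies — the baseline figure is 884, meeting the 834 threshold. (k), which would lift (j), is inapplicable — the qualifying period is 125 days, short of 130 days. So (b) is unavailable.
Exception (c) does not apply: the Small Employer Certificate has expired.
Exception (d) requires that no employee is paid on a commission basis; but some employees are paid on commission, so (d) is unavailable.
Exception (e) fails — the employer is for-profit.
No exception applies. The general rule governs.

Yes — Samir's repair shop must provide paid sick leave.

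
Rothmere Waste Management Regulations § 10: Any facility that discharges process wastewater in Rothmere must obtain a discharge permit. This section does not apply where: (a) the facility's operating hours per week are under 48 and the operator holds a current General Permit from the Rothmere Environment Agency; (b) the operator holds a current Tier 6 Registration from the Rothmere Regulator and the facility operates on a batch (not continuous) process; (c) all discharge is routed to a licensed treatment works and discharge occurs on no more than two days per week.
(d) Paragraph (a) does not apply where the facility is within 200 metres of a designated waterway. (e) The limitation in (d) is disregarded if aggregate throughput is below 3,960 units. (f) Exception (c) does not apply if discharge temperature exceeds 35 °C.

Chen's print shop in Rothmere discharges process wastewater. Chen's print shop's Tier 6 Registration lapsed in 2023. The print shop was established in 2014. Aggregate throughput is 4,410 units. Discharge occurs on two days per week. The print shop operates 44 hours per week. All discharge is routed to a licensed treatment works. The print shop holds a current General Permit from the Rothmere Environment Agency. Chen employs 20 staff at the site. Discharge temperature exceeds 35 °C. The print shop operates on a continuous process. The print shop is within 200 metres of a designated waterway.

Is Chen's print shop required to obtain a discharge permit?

Yes — Chen's print shop must obtain a discharge permit.

Exception (a) is satisfied on its face — the facility's operating hours per week are 44, under the 48 limit; a current General Permit is held. Turning to paragraphs (d)–(e): (d) is engaged — the print shop is within 200 m of a designated waterway. (e), which would lift (d), does not operate here — aggregate throughput is 4,410 units, not below 3,960 units. (a) is therefore removed.
Exception (b) fails — the Tier 6 Registration is not current.
All of (c)'s requirements are met (discharge is routed to a licensed treatment works; discharge occurs on no more than two days per week). But applying paragraph (f): (f) is triggered — discharge temperature exceeds 35 °C. (c) is therefore removed.
No exception applies. The general rule governs.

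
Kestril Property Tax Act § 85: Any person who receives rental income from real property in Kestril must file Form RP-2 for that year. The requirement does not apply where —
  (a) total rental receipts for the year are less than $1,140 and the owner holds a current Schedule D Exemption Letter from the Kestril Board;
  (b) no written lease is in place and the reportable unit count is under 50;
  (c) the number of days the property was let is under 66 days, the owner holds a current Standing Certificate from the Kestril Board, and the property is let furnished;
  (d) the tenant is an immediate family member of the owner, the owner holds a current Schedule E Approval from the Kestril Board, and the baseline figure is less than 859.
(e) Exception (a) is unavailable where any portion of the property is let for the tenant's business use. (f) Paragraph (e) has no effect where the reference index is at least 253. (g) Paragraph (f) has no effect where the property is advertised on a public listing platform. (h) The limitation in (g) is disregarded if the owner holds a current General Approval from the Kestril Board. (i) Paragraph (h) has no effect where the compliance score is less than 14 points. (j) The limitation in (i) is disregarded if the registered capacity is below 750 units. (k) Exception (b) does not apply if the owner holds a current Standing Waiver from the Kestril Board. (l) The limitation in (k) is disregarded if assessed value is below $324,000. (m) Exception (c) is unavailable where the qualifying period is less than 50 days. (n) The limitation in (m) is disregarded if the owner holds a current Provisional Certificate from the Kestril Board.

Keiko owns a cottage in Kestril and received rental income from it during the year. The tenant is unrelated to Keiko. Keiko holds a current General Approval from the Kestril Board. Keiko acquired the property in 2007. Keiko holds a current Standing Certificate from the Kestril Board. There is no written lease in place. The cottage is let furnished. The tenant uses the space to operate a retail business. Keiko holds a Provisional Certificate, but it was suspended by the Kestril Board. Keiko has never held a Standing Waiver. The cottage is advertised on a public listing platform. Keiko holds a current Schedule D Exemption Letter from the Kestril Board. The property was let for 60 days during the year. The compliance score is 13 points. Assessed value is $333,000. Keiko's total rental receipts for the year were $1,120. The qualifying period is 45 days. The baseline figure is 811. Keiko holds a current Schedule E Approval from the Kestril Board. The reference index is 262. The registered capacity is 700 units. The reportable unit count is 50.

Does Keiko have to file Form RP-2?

Exception (a)'s conditions are all satisfied: total rental receipts for the year are $1,120, less than the $1,140 limit; a current Schedule D Exemption Letter is held. As to paragraphs (e)–(j): (e) would limit (a) — the space is let for business use — but (f) sets (e) aside: (f) is triggered — the reference index is 262, meeting the 253 threshold. (g) would limit (f) — the property is publicly advertised — but (h) sets (g) aside: (h) applies — a current General Approval is held. (i) would limit (h) — the compliance score is 13 points, less than the 14 points limit — but (j) sets (i) aside: (j) is engaged — the registered capacity is 700 units, below the 750 units limit. So (a) applies.
Exception (b) requires that the reportable unit count is under 50; but the reportable unit count is 50, not under 50, so (b) is unavailable.
All of (c)'s requirements are met (the number of days the property was let is 60 days, under the 66 days limit; a current Standing Certificate is held; the property is let furnished). But: (m) is engaged — the qualifying period is 45 days, less than the 50 days limit. (n) is not triggered (no current Provisional Certificate is held), so (m) stands. (c) is therefore removed.
Exception (d) fails — the tenant is unrelated to the owner.

No — exception (a) applies; Keiko is not required to file Form RP-2.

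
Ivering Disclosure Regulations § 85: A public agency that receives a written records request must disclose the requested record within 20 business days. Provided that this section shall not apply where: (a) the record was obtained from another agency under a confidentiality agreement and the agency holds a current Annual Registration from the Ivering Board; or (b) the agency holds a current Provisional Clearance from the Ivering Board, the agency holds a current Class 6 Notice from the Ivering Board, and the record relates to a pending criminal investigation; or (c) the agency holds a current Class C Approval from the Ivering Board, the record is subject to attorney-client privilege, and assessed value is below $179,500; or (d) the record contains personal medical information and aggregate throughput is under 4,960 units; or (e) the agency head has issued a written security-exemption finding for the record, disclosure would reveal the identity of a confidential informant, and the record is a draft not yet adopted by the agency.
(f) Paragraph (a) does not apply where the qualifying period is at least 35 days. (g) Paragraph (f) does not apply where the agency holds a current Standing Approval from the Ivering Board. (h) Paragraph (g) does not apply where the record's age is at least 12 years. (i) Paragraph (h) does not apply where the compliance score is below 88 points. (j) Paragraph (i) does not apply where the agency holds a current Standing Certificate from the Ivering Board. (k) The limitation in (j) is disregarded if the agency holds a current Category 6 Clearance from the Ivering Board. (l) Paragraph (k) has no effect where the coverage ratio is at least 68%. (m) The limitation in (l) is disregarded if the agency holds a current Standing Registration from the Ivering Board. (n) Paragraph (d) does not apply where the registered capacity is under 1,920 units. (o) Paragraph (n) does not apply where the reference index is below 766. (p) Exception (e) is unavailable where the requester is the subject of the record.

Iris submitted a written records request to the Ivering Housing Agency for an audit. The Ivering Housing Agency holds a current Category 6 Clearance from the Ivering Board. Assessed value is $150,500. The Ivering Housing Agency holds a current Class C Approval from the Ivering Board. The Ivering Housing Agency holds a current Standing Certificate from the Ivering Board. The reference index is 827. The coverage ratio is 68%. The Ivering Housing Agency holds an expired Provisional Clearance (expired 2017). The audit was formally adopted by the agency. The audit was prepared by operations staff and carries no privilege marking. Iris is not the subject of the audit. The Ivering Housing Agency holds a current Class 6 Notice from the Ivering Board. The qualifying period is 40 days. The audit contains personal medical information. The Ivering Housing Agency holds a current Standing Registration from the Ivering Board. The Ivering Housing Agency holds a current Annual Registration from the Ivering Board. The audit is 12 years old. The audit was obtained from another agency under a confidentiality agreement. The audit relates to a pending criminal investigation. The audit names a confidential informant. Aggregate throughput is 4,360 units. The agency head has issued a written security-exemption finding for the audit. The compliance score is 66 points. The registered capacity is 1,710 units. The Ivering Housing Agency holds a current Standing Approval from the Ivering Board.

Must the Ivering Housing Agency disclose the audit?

No — exception (a) applies; the Ivering Housing Agency is not required to disclose the audit.

Exception (a): the audit was obtained under a confidentiality agreement; a current Annual Registration is held — every condition holds. Considering the limiting provisions: (f) would limit (a) — the qualifying period is 40 days, meeting the 35 days threshold — but (g) sets (f) aside: (g) applies — a current Standing Approval is held. (h) would limit (g) — the record's age is 12 years, meeting the 12 years threshold — but (i) sets (h) aside: (i) operates — the compliance score is 66 points, below the 88 points limit. (j) would limit (i) — a current Standing Certificate is held — but (k) sets (j) aside: (k) applies — a current Category 6 Clearance is held. (l) operates (the coverage ratio is 68%, meeting the 68% threshold), but is overridden by (m): (m) operates against (l): a current Standing Registration is held. So (a) applies.
Exception (b) does not apply: no current Provisional Clearance is held.
Exception (c) requires that the record is subject to attorney-client privilege; but the audit carries no privilege marking, so (c) is unavailable.
All of (d)'s requirements are met (the audit contains personal medical information; aggregate throughput is 4,360 units, under the 4,960 units limit). Turning to paragraphs (n)–(o): (n) operates — the registered capacity is 1,710 units, under the 1,920 units limit. (o) is inapplicable (the reference index is 827, not below 766), so (n) stands. (d) is therefore removed.
Exception (e) fails — the audit has been formally adopted.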